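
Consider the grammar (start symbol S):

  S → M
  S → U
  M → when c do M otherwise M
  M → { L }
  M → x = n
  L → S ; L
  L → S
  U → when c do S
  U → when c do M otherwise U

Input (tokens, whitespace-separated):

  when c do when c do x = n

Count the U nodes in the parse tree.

2

[S [U when c do [S [U when c do [S [M x = n]]]]]]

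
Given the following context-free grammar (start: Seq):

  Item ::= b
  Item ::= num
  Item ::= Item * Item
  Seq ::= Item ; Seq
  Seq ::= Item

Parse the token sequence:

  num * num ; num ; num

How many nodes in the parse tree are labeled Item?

[Seq [Item [Item num] * [Item num]] ; [Seq [Item num] ; [Seq [Item num]]]]

5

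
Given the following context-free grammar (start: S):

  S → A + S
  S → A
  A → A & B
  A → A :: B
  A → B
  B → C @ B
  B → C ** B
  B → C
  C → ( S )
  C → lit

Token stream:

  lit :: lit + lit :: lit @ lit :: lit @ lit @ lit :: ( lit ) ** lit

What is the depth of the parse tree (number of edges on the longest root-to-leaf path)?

9

[S [A [A [B [C lit]]] :: [B [C lit]]] + [S [A [A [A [A [B [C lit]]] :: [B [C lit] @ [B [C lit]]]] :: [B [C lit] @ [B [C lit] @ [B [C lit]]]]] :: [B [C ( [S [A [B [C lit]]]] )] ** [B [C lit]]]]]]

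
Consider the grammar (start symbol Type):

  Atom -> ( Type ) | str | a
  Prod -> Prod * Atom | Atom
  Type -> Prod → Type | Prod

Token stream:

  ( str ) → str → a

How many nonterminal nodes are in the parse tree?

12

[Type [Prod [Atom ( [Type [Prod [Atom str]]] )]] → [Type [Prod [Atom str]] → [Type [Prod [Atom a]]]]]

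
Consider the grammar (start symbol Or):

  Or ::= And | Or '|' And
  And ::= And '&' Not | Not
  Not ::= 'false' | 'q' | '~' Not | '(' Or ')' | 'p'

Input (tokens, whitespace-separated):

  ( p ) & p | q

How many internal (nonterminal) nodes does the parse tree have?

11

[Or [Or [And [And [Not ( [Or [And [Not p]]] )]] & [Not p]]] | [And [Not q]]]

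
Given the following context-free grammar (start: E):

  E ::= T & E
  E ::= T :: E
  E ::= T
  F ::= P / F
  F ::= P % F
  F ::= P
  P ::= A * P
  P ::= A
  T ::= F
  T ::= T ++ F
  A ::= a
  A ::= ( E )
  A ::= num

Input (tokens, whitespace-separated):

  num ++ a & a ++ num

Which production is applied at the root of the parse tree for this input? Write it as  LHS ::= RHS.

[E [T [T [F [P [A num]]]] ++ [F [P [A a]]]] & [E [T [T [F [P [A a]]]] ++ [F [P [A num]]]]]]

E ::= T & E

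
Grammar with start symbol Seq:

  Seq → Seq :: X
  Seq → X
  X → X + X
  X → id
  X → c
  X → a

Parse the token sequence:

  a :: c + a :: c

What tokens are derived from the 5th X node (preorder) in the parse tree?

[Seq [Seq [Seq [X a]] :: [X [X c] + [X a]]] :: [X c]]

c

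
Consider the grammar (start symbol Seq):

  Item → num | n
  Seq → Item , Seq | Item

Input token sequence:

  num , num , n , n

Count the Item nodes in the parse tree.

[Seq [Item num] , [Seq [Item num] , [Seq [Item n] , [Seq [Item n]]]]]

4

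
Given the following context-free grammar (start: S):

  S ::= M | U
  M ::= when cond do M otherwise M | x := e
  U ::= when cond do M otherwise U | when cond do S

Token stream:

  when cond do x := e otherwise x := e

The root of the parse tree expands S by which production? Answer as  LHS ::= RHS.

[S [M when cond do [M x := e] otherwise [M x := e]]]

S ::= M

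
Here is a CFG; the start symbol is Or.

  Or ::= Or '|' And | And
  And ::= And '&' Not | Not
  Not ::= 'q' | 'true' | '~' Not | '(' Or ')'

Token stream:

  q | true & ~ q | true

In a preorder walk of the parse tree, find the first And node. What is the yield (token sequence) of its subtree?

[Or [Or [Or [And [Not q]]] | [And [And [Not true]] & [Not ~ [Not q]]]] | [And [Not true]]]

q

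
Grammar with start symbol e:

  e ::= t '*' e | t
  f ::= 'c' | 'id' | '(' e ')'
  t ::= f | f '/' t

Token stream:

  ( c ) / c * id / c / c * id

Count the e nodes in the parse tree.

[e [t [f ( [e [t [f c]]] )] / [t [f c]]] * [e [t [f id] / [t [f c] / [t [f c]]]] * [e [t [f id]]]]]

4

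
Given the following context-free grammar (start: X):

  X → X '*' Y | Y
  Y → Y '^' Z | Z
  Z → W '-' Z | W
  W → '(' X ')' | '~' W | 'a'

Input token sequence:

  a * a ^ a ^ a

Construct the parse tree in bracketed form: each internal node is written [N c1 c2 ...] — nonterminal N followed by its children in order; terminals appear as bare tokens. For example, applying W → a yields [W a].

[X [X [Y [Z [W a]]]] * [Y [Y [Y [Z [W a]]] ^ [Z [W a]]] ^ [Z [W a]]]]

X
X * Y
Y * Y
Z * Y
W * Y
a * Y
a * Y ^ Z
a * Y ^ Z ^ Z
a * Z ^ Z ^ Z
a * W ^ Z ^ Z
a * a ^ Z ^ Z
a * a ^ W ^ Z
a * a ^ a ^ Z
a * a ^ a ^ W
a * a ^ a ^ a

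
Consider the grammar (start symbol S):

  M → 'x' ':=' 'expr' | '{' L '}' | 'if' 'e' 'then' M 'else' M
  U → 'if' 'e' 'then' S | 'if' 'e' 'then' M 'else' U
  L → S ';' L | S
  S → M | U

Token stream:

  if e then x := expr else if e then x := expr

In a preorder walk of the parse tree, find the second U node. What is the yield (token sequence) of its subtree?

[S [U if e then [M x := expr] else [U if e then [S [M x := expr]]]]]

if e then x := expr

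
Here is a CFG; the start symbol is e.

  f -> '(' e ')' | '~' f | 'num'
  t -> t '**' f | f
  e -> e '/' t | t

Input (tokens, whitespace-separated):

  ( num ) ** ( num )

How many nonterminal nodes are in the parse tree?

11

[e [t [t [f ( [e [t [f num]]] )]] ** [f ( [e [t [f num]]] )]]]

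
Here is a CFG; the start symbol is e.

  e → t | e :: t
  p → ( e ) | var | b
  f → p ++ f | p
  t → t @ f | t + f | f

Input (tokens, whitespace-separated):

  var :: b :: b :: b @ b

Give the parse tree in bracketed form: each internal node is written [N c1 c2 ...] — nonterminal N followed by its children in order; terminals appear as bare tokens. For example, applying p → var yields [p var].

[e [e [e [e [t [f [p var]]]] :: [t [f [p b]]]] :: [t [f [p b]]]] :: [t [t [f [p b]]] @ [f [p b]]]]

e
e :: t
e :: t :: t
e :: t :: t :: t
t :: t :: t :: t
f :: t :: t :: t
p :: t :: t :: t
var :: t :: t :: t
var :: f :: t :: t
var :: p :: t :: t
var :: b :: t :: t
var :: b :: f :: t
var :: b :: p :: t
var :: b :: b :: t
var :: b :: b :: t @ f
var :: b :: b :: f @ f
var :: b :: b :: p @ f
var :: b :: b :: b @ f
var :: b :: b :: b @ p
var :: b :: b :: b @ b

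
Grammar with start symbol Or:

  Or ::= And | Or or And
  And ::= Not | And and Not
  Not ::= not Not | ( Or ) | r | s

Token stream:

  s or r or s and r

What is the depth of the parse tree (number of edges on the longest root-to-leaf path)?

5

[Or [Or [Or [And [Not s]]] or [And [Not r]]] or [And [And [Not s]] and [Not r]]]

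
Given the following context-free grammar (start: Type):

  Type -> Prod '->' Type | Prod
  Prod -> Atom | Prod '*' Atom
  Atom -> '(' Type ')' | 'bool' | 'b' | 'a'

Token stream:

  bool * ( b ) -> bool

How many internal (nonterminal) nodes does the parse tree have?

[Type [Prod [Prod [Atom bool]] * [Atom ( [Type [Prod [Atom b]]] )]] -> [Type [Prod [Atom bool]]]]

11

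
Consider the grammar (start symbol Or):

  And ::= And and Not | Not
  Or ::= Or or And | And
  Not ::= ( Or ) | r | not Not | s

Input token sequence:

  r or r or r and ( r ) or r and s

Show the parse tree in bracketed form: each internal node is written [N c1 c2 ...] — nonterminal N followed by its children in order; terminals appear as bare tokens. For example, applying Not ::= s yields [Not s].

[Or [Or [Or [Or [And [Not r]]] or [And [Not r]]] or [And [And [Not r]] and [Not ( [Or [And [Not r]]] )]]] or [And [And [Not r]] and [Not s]]]

Or
Or or And
Or or And or And
Or or And or And or And
And or And or And or And
Not or And or And or And
r or And or And or And
r or Not or And or And
r or r or And or And
r or r or And and Not or And
r or r or Not and Not or And
r or r or r and Not or And
r or r or r and ( Or ) or And
r or r or r and ( And ) or And
r or r or r and ( Not ) or And
r or r or r and ( r ) or And
r or r or r and ( r ) or And and Not
r or r or r and ( r ) or Not and Not
r or r or r and ( r ) or r and Not
r or r or r and ( r ) or r and s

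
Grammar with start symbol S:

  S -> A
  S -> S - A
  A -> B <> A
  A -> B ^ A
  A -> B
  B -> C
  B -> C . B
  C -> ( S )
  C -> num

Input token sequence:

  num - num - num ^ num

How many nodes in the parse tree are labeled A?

4

[S [S [S [A [B [C num]]]] - [A [B [C num]]]] - [A [B [C num]] ^ [A [B [C num]]]]]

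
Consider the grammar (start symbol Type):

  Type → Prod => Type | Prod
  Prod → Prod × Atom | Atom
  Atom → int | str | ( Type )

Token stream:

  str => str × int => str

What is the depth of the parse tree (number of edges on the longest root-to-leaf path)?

5

[Type [Prod [Atom str]] => [Type [Prod [Prod [Atom str]] × [Atom int]] => [Type [Prod [Atom str]]]]]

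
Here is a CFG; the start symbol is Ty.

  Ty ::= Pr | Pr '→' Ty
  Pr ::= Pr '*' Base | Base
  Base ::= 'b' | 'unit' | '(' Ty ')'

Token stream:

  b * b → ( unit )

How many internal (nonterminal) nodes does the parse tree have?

11

[Ty [Pr [Pr [Base b]] * [Base b]] → [Ty [Pr [Base ( [Ty [Pr [Base unit]]] )]]]]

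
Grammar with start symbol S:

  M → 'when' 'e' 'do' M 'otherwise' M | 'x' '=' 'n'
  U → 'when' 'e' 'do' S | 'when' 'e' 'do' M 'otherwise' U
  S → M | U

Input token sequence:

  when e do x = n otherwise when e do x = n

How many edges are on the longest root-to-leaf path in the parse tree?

[S [U when e do [M x = n] otherwise [U when e do [S [M x = n]]]]]

5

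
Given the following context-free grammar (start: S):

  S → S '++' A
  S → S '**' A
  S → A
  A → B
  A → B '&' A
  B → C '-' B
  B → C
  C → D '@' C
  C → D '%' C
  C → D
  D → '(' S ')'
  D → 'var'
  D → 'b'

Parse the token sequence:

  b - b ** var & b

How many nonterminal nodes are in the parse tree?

[S [S [A [B [C [D b]] - [B [C [D b]]]]]] ** [A [B [C [D var]]] & [A [B [C [D b]]]]]]

17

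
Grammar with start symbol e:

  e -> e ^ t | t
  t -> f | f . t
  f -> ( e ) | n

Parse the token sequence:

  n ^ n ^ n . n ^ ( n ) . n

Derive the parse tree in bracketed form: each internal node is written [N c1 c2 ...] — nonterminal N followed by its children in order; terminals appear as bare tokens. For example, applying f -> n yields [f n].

e
e ^ t
e ^ t ^ t
e ^ t ^ t ^ t
t ^ t ^ t ^ t
f ^ t ^ t ^ t
n ^ t ^ t ^ t
n ^ f ^ t ^ t
n ^ n ^ t ^ t
n ^ n ^ f . t ^ t
n ^ n ^ n . t ^ t
n ^ n ^ n . f ^ t
n ^ n ^ n . n ^ t
n ^ n ^ n . n ^ f . t
n ^ n ^ n . n ^ ( e ) . t
n ^ n ^ n . n ^ ( t ) . t
n ^ n ^ n . n ^ ( f ) . t
n ^ n ^ n . n ^ ( n ) . t
n ^ n ^ n . n ^ ( n ) . f
n ^ n ^ n . n ^ ( n ) . n

[e [e [e [e [t [f n]]] ^ [t [f n]]] ^ [t [f n] . [t [f n]]]] ^ [t [f ( [e [t [f n]]] )] . [t [f n]]]]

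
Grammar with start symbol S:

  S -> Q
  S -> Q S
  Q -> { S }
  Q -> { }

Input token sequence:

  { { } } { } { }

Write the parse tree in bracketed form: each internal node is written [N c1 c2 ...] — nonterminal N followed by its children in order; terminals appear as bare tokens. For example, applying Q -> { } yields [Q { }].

S
Q S
{ S } S
{ Q } S
{ { } } S
{ { } } Q S
{ { } } { } S
{ { } } { } Q
{ { } } { } { }

[S [Q { [S [Q { }]] }] [S [Q { }] [S [Q { }]]]]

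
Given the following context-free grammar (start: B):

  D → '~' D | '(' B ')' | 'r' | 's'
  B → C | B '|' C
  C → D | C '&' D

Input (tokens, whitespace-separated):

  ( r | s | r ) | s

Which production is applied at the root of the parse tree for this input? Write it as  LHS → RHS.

[B [B [C [D ( [B [B [B [C [D r]]] | [C [D s]]] | [C [D r]]] )]]] | [C [D s]]]

B → B '|' C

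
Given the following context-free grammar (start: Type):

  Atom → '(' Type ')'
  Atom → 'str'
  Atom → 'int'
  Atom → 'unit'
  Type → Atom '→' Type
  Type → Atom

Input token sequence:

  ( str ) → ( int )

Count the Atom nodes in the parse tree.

4

[Type [Atom ( [Type [Atom str]] )] → [Type [Atom ( [Type [Atom int]] )]]]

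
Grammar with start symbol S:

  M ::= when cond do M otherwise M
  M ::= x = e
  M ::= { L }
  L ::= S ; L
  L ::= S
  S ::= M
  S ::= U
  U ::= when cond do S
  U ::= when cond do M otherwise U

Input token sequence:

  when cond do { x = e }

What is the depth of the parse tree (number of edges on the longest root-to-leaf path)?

[S [U when cond do [S [M { [L [S [M x = e]]] }]]]]

7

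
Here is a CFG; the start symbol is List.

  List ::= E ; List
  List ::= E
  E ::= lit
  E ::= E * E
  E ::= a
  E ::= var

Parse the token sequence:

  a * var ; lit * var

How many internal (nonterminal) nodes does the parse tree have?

8

[List [E [E a] * [E var]] ; [List [E [E lit] * [E var]]]]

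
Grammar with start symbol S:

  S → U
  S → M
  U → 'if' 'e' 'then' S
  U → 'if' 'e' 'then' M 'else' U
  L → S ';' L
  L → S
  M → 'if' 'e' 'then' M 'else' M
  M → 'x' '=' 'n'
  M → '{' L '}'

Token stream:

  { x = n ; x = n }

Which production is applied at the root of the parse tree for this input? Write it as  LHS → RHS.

S → M

[S [M { [L [S [M x = n]] ; [L [S [M x = n]]]] }]]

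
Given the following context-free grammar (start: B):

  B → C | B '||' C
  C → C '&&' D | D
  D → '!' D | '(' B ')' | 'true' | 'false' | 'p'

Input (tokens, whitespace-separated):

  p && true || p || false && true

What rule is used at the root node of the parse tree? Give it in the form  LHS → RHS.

[B [B [B [C [C [D p]] && [D true]]] || [C [D p]]] || [C [C [D false]] && [D true]]]

B → B '||' C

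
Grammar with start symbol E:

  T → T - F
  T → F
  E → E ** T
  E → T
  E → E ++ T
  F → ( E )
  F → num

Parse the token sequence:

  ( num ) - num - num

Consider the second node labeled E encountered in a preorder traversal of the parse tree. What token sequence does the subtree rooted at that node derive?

num

[E [T [T [T [F ( [E [T [F num]]] )]] - [F num]] - [F num]]]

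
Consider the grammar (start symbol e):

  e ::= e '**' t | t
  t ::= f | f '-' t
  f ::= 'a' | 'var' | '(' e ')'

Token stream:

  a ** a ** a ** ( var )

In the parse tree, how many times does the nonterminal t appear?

5

[e [e [e [e [t [f a]]] ** [t [f a]]] ** [t [f a]]] ** [t [f ( [e [t [f var]]] )]]]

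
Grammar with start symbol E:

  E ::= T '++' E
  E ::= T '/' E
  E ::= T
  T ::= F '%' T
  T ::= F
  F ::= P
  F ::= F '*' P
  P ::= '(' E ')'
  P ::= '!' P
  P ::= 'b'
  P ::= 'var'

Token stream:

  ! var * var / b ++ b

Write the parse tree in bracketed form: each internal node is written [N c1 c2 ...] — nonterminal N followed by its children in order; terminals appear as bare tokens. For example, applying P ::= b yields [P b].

[E [T [F [F [P ! [P var]]] * [P var]]] / [E [T [F [P b]]] ++ [E [T [F [P b]]]]]]

E
T / E
F / E
F * P / E
P * P / E
! P * P / E
! var * P / E
! var * var / E
! var * var / T ++ E
! var * var / F ++ E
! var * var / P ++ E
! var * var / b ++ E
! var * var / b ++ T
! var * var / b ++ F
! var * var / b ++ P
! var * var / b ++ b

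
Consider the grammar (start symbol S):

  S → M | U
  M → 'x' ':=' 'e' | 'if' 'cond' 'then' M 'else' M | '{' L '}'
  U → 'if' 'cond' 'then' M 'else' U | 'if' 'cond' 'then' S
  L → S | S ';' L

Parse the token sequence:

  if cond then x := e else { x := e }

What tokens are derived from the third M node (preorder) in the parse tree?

[S [M if cond then [M x := e] else [M { [L [S [M x := e]]] }]]]

{ x := e }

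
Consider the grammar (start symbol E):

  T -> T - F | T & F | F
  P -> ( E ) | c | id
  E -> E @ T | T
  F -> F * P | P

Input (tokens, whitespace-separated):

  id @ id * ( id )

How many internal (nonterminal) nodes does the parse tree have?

14

[E [E [T [F [P id]]]] @ [T [F [F [P id]] * [P ( [E [T [F [P id]]]] )]]]]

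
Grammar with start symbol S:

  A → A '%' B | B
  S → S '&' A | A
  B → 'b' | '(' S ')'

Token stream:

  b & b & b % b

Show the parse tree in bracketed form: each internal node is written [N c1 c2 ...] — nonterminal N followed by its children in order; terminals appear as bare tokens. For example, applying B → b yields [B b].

S
S & A
S & A & A
A & A & A
B & A & A
b & A & A
b & B & A
b & b & A
b & b & A % B
b & b & B % B
b & b & b % B
b & b & b % b

[S [S [S [A [B b]]] & [A [B b]]] & [A [A [B b]] % [B b]]]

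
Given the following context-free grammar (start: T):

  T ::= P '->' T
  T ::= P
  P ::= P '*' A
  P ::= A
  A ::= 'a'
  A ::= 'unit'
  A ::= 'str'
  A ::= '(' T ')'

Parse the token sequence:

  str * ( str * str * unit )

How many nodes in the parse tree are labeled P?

[T [P [P [A str]] * [A ( [T [P [P [P [A str]] * [A str]] * [A unit]]] )]]]

5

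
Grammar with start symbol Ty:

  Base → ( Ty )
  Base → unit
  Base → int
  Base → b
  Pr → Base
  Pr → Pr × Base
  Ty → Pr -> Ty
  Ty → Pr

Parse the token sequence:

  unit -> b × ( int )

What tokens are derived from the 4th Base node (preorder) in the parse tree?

int

[Ty [Pr [Base unit]] -> [Ty [Pr [Pr [Base b]] × [Base ( [Ty [Pr [Base int]]] )]]]]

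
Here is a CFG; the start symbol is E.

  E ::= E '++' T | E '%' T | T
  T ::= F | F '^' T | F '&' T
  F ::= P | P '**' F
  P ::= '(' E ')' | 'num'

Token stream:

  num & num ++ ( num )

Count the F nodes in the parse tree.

[E [E [T [F [P num]] & [T [F [P num]]]]] ++ [T [F [P ( [E [T [F [P num]]]] )]]]]

4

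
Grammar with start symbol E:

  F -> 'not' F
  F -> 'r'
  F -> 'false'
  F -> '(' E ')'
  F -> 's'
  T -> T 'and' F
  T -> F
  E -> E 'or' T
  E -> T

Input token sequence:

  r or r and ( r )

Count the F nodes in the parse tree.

4

[E [E [T [F r]]] or [T [T [F r]] and [F ( [E [T [F r]]] )]]]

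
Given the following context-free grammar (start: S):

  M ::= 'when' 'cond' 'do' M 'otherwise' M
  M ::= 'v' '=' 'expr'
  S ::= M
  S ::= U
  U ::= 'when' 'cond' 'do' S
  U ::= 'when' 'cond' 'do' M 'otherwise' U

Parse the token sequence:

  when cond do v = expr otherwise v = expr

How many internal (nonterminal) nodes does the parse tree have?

4

[S [M when cond do [M v = expr] otherwise [M v = expr]]]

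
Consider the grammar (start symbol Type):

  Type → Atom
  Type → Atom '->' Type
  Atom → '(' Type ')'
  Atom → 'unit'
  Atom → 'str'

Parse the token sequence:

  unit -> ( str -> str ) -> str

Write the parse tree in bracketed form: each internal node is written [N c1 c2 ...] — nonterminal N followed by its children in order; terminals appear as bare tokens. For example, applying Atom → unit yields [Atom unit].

Type
Atom -> Type
unit -> Type
unit -> Atom -> Type
unit -> ( Type ) -> Type
unit -> ( Atom -> Type ) -> Type
unit -> ( str -> Type ) -> Type
unit -> ( str -> Atom ) -> Type
unit -> ( str -> str ) -> Type
unit -> ( str -> str ) -> Atom
unit -> ( str -> str ) -> str

[Type [Atom unit] -> [Type [Atom ( [Type [Atom str] -> [Type [Atom str]]] )] -> [Type [Atom str]]]]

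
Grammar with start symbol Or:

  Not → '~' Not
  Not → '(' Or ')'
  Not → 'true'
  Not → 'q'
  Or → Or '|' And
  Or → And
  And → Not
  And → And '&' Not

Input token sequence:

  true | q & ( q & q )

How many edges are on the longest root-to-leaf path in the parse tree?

7

[Or [Or [And [Not true]]] | [And [And [Not q]] & [Not ( [Or [And [And [Not q]] & [Not q]]] )]]]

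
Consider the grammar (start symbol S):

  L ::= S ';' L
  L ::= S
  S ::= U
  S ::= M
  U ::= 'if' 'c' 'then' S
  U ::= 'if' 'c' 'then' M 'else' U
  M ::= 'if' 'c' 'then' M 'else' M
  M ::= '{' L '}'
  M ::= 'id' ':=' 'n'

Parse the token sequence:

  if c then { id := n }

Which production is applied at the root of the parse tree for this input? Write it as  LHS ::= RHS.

S ::= U

[S [U if c then [S [M { [L [S [M id := n]]] }]]]]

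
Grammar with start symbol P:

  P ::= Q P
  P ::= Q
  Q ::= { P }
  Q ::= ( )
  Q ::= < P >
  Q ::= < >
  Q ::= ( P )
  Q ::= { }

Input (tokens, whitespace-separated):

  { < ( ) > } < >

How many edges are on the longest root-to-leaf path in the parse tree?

6

[P [Q { [P [Q < [P [Q ( )]] >]] }] [P [Q < >]]]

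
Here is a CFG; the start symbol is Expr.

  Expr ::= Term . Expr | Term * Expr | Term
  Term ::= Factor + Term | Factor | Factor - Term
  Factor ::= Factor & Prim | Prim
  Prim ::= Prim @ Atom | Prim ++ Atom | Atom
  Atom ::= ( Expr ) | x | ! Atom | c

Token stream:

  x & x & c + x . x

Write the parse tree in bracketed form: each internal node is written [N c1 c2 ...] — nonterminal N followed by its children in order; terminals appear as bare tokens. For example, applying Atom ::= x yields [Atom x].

Expr
Term . Expr
Factor + Term . Expr
Factor & Prim + Term . Expr
Factor & Prim & Prim + Term . Expr
Prim & Prim & Prim + Term . Expr
Atom & Prim & Prim + Term . Expr
x & Prim & Prim + Term . Expr
x & Atom & Prim + Term . Expr
x & x & Prim + Term . Expr
x & x & Atom + Term . Expr
x & x & c + Term . Expr
x & x & c + Factor . Expr
x & x & c + Prim . Expr
x & x & c + Atom . Expr
x & x & c + x . Expr
x & x & c + x . Term
x & x & c + x . Factor
x & x & c + x . Prim
x & x & c + x . Atom
x & x & c + x . x

[Expr [Term [Factor [Factor [Factor [Prim [Atom x]]] & [Prim [Atom x]]] & [Prim [Atom c]]] + [Term [Factor [Prim [Atom x]]]]] . [Expr [Term [Factor [Prim [Atom x]]]]]]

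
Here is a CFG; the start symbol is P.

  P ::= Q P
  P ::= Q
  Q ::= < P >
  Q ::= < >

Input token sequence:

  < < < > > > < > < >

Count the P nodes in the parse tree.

[P [Q < [P [Q < [P [Q < >]] >]] >] [P [Q < >] [P [Q < >]]]]

5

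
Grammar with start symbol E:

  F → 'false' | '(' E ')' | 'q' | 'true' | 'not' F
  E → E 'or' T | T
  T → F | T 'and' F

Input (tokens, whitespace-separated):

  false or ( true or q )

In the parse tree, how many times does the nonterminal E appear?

4

[E [E [T [F false]]] or [T [F ( [E [E [T [F true]]] or [T [F q]]] )]]]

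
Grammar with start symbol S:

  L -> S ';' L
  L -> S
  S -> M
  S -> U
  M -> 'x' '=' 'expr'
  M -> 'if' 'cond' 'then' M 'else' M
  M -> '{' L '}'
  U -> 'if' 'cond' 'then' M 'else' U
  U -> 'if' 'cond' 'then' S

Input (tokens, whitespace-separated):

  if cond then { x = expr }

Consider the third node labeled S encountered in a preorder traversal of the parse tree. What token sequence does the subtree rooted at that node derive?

[S [U if cond then [S [M { [L [S [M x = expr]]] }]]]]

x = expr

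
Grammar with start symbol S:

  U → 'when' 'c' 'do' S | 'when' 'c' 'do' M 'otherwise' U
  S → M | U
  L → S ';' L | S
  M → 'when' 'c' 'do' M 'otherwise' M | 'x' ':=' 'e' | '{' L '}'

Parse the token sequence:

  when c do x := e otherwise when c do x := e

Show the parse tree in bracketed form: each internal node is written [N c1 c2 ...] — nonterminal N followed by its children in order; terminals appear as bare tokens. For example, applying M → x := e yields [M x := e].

[S [U when c do [M x := e] otherwise [U when c do [S [M x := e]]]]]

S
U
when c do M otherwise U
when c do x := e otherwise U
when c do x := e otherwise when c do S
when c do x := e otherwise when c do M
when c do x := e otherwise when c do x := e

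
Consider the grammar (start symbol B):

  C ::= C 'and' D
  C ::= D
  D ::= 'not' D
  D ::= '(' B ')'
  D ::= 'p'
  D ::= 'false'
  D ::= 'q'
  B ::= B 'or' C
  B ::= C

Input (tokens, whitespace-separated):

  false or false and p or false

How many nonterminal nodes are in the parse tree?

[B [B [B [C [D false]]] or [C [C [D false]] and [D p]]] or [C [D false]]]

11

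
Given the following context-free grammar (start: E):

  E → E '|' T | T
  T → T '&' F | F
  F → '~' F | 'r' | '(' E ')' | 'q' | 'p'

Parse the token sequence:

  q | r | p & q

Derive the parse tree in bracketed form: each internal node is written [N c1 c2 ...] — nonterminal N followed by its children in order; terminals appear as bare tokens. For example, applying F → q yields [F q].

[E [E [E [T [F q]]] | [T [F r]]] | [T [T [F p]] & [F q]]]

E
E | T
E | T | T
T | T | T
F | T | T
q | T | T
q | F | T
q | r | T
q | r | T & F
q | r | F & F
q | r | p & F
q | r | p & q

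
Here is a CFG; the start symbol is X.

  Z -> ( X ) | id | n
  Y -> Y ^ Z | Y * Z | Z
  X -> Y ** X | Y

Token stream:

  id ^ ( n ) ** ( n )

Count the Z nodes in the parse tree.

[X [Y [Y [Z id]] ^ [Z ( [X [Y [Z n]]] )]] ** [X [Y [Z ( [X [Y [Z n]]] )]]]]

5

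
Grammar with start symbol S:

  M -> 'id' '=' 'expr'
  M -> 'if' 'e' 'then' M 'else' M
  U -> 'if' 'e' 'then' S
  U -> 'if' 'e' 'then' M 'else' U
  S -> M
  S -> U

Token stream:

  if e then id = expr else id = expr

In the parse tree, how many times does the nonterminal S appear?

[S [M if e then [M id = expr] else [M id = expr]]]

1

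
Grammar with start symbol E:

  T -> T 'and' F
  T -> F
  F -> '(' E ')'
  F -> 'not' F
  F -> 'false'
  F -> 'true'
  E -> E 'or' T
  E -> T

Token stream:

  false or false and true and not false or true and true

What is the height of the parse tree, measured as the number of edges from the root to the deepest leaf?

[E [E [E [T [F false]]] or [T [T [T [F false]] and [F true]] and [F not [F false]]]] or [T [T [F true]] and [F true]]]

6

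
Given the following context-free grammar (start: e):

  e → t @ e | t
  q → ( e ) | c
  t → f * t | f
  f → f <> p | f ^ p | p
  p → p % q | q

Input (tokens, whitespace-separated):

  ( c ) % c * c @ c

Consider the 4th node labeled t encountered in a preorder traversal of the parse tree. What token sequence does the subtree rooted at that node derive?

[e [t [f [p [p [q ( [e [t [f [p [q c]]]]] )]] % [q c]]] * [t [f [p [q c]]]]] @ [e [t [f [p [q c]]]]]]

c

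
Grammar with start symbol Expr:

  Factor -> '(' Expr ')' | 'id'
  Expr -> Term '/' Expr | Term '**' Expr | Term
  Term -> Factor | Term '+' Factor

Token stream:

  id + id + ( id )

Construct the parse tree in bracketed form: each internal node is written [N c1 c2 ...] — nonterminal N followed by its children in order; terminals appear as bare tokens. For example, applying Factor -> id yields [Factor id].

[Expr [Term [Term [Term [Factor id]] + [Factor id]] + [Factor ( [Expr [Term [Factor id]]] )]]]

Expr
Term
Term + Factor
Term + Factor + Factor
Factor + Factor + Factor
id + Factor + Factor
id + id + Factor
id + id + ( Expr )
id + id + ( Term )
id + id + ( Factor )
id + id + ( id )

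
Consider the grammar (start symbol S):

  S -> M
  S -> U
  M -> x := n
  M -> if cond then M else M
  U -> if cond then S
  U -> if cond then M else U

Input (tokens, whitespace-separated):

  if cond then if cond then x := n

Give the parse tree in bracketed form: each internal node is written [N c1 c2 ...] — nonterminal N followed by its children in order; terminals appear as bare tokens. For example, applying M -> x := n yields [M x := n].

S
U
if cond then S
if cond then U
if cond then if cond then S
if cond then if cond then M
if cond then if cond then x := n

[S [U if cond then [S [U if cond then [S [M x := n]]]]]]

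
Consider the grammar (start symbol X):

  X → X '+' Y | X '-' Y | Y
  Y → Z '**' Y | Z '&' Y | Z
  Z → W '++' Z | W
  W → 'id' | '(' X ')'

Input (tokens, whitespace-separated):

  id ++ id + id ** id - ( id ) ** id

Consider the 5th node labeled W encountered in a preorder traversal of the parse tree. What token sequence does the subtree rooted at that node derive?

( id )

[X [X [X [Y [Z [W id] ++ [Z [W id]]]]] + [Y [Z [W id]] ** [Y [Z [W id]]]]] - [Y [Z [W ( [X [Y [Z [W id]]]] )]] ** [Y [Z [W id]]]]]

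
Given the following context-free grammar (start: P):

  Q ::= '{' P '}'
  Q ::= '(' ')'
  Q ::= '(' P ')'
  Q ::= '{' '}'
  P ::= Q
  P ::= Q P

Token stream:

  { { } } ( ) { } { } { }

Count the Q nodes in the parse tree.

[P [Q { [P [Q { }]] }] [P [Q ( )] [P [Q { }] [P [Q { }] [P [Q { }]]]]]]

6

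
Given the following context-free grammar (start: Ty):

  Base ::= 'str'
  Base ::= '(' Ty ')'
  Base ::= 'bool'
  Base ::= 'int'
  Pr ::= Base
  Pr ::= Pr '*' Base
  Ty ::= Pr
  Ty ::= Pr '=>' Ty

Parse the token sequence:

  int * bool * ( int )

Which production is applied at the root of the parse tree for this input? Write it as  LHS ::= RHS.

Ty ::= Pr

[Ty [Pr [Pr [Pr [Base int]] * [Base bool]] * [Base ( [Ty [Pr [Base int]]] )]]]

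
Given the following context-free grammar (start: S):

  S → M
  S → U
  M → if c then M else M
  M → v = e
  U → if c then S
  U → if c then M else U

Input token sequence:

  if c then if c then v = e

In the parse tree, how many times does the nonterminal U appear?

2

[S [U if c then [S [U if c then [S [M v = e]]]]]]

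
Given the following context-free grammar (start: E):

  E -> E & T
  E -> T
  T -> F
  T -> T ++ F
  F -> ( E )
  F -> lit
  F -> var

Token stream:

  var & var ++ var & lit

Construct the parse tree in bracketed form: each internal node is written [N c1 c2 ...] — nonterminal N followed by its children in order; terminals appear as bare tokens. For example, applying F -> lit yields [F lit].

[E [E [E [T [F var]]] & [T [T [F var]] ++ [F var]]] & [T [F lit]]]

E
E & T
E & T & T
T & T & T
F & T & T
var & T & T
var & T ++ F & T
var & F ++ F & T
var & var ++ F & T
var & var ++ var & T
var & var ++ var & F
var & var ++ var & lit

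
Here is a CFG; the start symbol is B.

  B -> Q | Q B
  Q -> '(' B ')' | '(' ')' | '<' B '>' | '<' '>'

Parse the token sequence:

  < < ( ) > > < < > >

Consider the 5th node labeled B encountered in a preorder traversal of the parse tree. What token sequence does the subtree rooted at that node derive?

< >

[B [Q < [B [Q < [B [Q ( )]] >]] >] [B [Q < [B [Q < >]] >]]]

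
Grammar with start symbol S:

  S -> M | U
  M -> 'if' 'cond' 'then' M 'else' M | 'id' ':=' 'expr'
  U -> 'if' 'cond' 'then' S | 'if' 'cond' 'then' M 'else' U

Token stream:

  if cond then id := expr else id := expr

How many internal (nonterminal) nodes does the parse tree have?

[S [M if cond then [M id := expr] else [M id := expr]]]

4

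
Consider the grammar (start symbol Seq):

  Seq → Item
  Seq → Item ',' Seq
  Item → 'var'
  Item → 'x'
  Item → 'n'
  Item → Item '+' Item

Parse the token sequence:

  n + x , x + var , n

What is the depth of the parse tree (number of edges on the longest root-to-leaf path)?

4

[Seq [Item [Item n] + [Item x]] , [Seq [Item [Item x] + [Item var]] , [Seq [Item n]]]]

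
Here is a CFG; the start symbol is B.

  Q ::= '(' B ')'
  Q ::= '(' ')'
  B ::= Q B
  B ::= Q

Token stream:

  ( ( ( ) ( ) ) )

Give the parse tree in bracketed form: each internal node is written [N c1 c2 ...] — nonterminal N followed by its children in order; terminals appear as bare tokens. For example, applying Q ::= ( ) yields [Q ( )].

[B [Q ( [B [Q ( [B [Q ( )] [B [Q ( )]]] )]] )]]

B
Q
( B )
( Q )
( ( B ) )
( ( Q B ) )
( ( ( ) B ) )
( ( ( ) Q ) )
( ( ( ) ( ) ) )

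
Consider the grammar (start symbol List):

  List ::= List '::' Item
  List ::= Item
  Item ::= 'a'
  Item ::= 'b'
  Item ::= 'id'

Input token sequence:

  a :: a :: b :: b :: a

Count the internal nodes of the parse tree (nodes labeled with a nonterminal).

10

[List [List [List [List [List [Item a]] :: [Item a]] :: [Item b]] :: [Item b]] :: [Item a]]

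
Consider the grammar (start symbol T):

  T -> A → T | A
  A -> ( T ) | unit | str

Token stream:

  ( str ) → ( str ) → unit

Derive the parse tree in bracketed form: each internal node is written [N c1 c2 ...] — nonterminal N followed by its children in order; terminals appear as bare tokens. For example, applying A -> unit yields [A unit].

[T [A ( [T [A str]] )] → [T [A ( [T [A str]] )] → [T [A unit]]]]

T
A → T
( T ) → T
( A ) → T
( str ) → T
( str ) → A → T
( str ) → ( T ) → T
( str ) → ( A ) → T
( str ) → ( str ) → T
( str ) → ( str ) → A
( str ) → ( str ) → unit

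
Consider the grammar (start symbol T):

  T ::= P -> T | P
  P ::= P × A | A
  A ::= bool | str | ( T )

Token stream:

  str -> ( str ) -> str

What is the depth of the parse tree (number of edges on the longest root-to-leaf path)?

[T [P [A str]] -> [T [P [A ( [T [P [A str]]] )]] -> [T [P [A str]]]]]

7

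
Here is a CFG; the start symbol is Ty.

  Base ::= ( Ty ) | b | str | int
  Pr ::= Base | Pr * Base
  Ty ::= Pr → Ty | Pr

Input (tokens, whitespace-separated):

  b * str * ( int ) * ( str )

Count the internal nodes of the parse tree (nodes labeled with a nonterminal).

[Ty [Pr [Pr [Pr [Pr [Base b]] * [Base str]] * [Base ( [Ty [Pr [Base int]]] )]] * [Base ( [Ty [Pr [Base str]]] )]]]

15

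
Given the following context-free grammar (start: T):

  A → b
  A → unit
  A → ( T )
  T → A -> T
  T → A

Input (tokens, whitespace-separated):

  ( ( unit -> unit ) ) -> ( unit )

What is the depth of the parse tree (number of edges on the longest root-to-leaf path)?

[T [A ( [T [A ( [T [A unit] -> [T [A unit]]] )]] )] -> [T [A ( [T [A unit]] )]]]

7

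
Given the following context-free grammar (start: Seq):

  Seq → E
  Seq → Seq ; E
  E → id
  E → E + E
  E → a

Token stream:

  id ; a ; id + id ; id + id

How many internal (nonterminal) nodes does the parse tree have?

[Seq [Seq [Seq [Seq [E id]] ; [E a]] ; [E [E id] + [E id]]] ; [E [E id] + [E id]]]

12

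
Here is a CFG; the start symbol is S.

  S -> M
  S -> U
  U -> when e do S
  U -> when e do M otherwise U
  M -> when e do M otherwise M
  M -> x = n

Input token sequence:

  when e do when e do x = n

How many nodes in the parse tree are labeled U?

[S [U when e do [S [U when e do [S [M x = n]]]]]]

2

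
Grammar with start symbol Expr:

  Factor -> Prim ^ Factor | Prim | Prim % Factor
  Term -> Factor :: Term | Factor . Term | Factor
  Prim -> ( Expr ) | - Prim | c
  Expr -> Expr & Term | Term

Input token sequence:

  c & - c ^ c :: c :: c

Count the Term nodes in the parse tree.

4

[Expr [Expr [Term [Factor [Prim c]]]] & [Term [Factor [Prim - [Prim c]] ^ [Factor [Prim c]]] :: [Term [Factor [Prim c]] :: [Term [Factor [Prim c]]]]]]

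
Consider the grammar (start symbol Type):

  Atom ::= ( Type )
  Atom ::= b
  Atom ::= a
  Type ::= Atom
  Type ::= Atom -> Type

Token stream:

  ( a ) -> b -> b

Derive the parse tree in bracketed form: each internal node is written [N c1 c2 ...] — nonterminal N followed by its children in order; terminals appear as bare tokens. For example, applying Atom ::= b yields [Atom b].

Type
Atom -> Type
( Type ) -> Type
( Atom ) -> Type
( a ) -> Type
( a ) -> Atom -> Type
( a ) -> b -> Type
( a ) -> b -> Atom
( a ) -> b -> b

[Type [Atom ( [Type [Atom a]] )] -> [Type [Atom b] -> [Type [Atom b]]]]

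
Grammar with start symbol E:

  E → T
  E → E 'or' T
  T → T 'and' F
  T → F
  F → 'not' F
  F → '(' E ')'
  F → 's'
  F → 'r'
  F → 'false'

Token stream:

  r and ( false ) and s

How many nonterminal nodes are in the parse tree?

10

[E [T [T [T [F r]] and [F ( [E [T [F false]]] )]] and [F s]]]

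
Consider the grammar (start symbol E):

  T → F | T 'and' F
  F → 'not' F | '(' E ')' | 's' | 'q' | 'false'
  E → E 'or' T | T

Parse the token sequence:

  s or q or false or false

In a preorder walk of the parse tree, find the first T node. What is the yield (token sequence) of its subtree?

s

[E [E [E [E [T [F s]]] or [T [F q]]] or [T [F false]]] or [T [F false]]]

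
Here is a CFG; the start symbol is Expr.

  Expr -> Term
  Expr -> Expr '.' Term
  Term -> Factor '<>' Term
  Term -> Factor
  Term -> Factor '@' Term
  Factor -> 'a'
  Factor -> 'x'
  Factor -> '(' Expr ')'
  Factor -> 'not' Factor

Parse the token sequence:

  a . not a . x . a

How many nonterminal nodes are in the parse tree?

[Expr [Expr [Expr [Expr [Term [Factor a]]] . [Term [Factor not [Factor a]]]] . [Term [Factor x]]] . [Term [Factor a]]]

13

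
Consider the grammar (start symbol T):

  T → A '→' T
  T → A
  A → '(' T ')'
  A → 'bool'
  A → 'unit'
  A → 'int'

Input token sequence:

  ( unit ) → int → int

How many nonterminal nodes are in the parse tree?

8

[T [A ( [T [A unit]] )] → [T [A int] → [T [A int]]]]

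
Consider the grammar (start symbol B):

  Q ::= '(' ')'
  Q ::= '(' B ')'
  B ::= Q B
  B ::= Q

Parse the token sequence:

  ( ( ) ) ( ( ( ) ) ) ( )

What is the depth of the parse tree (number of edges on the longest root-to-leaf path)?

7

[B [Q ( [B [Q ( )]] )] [B [Q ( [B [Q ( [B [Q ( )]] )]] )] [B [Q ( )]]]]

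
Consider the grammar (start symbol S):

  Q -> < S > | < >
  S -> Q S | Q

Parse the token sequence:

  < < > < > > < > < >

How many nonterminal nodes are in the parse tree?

[S [Q < [S [Q < >] [S [Q < >]]] >] [S [Q < >] [S [Q < >]]]]

10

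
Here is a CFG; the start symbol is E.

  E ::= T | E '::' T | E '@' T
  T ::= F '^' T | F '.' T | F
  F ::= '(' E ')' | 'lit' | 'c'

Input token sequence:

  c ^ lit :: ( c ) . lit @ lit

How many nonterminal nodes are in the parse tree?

16

[E [E [E [T [F c] ^ [T [F lit]]]] :: [T [F ( [E [T [F c]]] )] . [T [F lit]]]] @ [T [F lit]]]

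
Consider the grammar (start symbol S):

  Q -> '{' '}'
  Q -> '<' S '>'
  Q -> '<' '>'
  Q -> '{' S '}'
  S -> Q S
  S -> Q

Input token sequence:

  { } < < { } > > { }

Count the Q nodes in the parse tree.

5

[S [Q { }] [S [Q < [S [Q < [S [Q { }]] >]] >] [S [Q { }]]]]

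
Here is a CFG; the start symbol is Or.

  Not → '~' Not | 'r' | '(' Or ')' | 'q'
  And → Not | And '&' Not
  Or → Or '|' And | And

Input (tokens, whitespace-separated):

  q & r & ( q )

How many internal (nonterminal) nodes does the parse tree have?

10

[Or [And [And [And [Not q]] & [Not r]] & [Not ( [Or [And [Not q]]] )]]]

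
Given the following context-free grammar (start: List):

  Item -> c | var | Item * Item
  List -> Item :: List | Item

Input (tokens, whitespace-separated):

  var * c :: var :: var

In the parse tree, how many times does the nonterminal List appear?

3

[List [Item [Item var] * [Item c]] :: [List [Item var] :: [List [Item var]]]]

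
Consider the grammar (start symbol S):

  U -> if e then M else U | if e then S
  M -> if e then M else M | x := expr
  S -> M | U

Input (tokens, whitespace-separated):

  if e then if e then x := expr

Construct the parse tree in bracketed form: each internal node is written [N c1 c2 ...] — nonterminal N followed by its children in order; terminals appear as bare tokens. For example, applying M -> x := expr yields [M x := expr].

S
U
if e then S
if e then U
if e then if e then S
if e then if e then M
if e then if e then x := expr

[S [U if e then [S [U if e then [S [M x := expr]]]]]]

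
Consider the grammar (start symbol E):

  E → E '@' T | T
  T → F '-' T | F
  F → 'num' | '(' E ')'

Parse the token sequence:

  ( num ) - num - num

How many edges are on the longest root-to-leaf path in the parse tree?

6

[E [T [F ( [E [T [F num]]] )] - [T [F num] - [T [F num]]]]]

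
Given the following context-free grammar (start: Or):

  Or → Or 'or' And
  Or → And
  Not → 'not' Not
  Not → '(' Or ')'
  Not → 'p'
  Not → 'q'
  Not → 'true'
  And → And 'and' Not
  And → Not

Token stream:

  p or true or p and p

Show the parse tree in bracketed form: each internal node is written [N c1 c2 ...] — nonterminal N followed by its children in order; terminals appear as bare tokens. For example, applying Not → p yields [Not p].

[Or [Or [Or [And [Not p]]] or [And [Not true]]] or [And [And [Not p]] and [Not p]]]

Or
Or or And
Or or And or And
And or And or And
Not or And or And
p or And or And
p or Not or And
p or true or And
p or true or And and Not
p or true or Not and Not
p or true or p and Not
p or true or p and p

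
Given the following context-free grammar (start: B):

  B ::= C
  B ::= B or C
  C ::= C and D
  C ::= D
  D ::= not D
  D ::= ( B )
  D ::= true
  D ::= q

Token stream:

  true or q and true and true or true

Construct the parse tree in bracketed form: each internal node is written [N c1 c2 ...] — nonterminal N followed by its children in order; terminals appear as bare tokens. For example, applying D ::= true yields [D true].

[B [B [B [C [D true]]] or [C [C [C [D q]] and [D true]] and [D true]]] or [C [D true]]]

B
B or C
B or C or C
C or C or C
D or C or C
true or C or C
true or C and D or C
true or C and D and D or C
true or D and D and D or C
true or q and D and D or C
true or q and true and D or C
true or q and true and true or C
true or q and true and true or D
true or q and true and true or true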